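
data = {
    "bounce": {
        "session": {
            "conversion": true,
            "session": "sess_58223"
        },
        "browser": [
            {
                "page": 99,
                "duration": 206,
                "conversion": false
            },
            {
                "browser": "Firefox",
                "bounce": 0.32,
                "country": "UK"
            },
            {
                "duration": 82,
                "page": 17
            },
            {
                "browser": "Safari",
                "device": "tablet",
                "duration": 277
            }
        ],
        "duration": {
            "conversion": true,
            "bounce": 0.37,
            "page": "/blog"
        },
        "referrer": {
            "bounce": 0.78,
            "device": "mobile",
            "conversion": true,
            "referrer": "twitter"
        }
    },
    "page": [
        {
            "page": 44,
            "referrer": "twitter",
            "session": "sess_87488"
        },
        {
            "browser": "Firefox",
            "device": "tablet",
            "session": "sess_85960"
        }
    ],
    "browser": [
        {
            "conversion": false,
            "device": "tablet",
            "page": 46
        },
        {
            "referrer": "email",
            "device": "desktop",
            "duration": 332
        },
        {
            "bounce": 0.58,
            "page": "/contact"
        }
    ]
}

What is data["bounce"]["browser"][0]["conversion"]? False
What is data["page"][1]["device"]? "tablet"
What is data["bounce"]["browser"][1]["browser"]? "Firefox"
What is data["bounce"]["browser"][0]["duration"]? 206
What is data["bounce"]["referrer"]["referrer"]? "twitter"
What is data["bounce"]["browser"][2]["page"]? 17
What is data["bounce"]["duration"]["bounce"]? 0.37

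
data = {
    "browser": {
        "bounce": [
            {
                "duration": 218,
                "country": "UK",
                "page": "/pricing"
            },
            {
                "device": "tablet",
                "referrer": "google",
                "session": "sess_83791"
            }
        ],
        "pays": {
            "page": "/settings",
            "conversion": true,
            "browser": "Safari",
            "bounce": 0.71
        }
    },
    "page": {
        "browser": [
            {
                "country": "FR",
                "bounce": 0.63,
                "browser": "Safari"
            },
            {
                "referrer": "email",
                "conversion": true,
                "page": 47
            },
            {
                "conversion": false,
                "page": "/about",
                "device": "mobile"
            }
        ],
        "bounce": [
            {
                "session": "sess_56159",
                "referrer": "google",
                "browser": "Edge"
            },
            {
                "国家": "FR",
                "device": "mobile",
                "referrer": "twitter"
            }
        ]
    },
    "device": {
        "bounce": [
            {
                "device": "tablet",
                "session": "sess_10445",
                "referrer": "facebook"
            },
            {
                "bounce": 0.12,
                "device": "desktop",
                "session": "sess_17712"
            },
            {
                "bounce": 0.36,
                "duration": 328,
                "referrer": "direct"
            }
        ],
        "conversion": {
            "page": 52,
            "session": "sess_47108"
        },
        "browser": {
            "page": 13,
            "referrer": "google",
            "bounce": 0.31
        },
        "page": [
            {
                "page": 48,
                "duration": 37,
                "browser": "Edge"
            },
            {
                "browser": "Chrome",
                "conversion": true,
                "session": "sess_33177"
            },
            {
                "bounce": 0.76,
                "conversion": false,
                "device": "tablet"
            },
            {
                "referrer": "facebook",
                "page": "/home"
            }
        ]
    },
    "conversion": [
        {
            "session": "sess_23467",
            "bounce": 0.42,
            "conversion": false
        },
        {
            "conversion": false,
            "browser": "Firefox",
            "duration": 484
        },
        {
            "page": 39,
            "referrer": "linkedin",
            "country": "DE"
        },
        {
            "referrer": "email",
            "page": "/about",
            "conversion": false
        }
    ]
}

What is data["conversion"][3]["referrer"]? "email"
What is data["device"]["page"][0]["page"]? 48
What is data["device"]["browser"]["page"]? 13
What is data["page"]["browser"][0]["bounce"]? 0.63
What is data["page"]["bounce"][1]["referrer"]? "twitter"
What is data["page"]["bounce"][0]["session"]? "sess_56159"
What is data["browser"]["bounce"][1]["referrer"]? "google"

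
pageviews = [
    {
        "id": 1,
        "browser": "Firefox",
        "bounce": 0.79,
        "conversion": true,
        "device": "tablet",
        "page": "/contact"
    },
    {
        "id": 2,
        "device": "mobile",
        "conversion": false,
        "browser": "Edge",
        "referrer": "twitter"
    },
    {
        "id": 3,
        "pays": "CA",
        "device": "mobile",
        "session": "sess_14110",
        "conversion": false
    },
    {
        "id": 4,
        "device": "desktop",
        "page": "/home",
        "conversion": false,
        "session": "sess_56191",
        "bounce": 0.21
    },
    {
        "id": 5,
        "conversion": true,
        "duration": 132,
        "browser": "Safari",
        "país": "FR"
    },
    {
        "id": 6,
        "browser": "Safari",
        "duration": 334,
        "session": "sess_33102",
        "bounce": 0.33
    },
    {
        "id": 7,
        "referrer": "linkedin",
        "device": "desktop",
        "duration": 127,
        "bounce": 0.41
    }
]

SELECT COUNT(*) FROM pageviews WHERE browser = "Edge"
1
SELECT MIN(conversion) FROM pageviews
False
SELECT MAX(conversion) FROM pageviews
True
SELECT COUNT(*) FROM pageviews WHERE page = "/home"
1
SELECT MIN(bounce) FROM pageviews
0.21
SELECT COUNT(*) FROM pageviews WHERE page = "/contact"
1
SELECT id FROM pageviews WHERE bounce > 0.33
[1, 7]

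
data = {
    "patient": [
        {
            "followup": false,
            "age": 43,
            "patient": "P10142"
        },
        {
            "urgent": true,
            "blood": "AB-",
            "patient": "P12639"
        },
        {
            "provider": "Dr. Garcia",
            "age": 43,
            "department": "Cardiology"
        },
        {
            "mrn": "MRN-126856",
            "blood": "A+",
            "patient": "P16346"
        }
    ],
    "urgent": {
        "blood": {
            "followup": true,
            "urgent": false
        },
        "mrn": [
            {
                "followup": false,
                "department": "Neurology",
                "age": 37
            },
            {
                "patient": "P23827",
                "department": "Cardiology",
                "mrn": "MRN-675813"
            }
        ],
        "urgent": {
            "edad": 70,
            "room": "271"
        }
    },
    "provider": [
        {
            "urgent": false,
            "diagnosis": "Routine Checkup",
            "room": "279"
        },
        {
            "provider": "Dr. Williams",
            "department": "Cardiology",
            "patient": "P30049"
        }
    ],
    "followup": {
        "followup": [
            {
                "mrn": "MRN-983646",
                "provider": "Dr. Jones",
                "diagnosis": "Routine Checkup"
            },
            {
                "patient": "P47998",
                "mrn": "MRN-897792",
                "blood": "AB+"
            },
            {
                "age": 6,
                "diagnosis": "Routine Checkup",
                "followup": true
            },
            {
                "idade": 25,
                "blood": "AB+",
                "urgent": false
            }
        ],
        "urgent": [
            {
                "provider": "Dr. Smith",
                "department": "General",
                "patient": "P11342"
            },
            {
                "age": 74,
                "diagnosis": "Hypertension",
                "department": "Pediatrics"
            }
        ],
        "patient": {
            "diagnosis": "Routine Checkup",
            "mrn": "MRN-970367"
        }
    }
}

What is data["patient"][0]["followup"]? False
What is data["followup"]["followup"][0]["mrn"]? "MRN-983646"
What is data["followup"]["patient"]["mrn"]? "MRN-970367"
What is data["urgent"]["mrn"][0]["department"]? "Neurology"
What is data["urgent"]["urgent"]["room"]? "271"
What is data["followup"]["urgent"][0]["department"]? "General"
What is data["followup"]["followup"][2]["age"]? 6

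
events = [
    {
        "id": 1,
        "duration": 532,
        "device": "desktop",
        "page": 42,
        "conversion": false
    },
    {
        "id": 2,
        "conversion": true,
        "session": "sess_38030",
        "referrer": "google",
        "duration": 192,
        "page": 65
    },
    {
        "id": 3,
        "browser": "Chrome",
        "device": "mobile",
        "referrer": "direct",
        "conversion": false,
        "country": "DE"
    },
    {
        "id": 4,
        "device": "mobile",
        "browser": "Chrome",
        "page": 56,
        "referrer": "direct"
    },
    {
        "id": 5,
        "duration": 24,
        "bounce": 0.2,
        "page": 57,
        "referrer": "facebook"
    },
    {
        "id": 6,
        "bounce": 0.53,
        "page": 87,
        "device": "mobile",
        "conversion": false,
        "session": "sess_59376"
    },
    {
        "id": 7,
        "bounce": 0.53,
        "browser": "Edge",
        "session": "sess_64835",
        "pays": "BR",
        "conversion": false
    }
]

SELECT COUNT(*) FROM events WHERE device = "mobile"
3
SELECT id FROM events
[1, 2, 3, 4, 5, 6, 7]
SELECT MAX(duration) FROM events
532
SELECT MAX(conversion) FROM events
True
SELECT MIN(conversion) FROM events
False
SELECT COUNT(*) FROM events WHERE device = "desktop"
1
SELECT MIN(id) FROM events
1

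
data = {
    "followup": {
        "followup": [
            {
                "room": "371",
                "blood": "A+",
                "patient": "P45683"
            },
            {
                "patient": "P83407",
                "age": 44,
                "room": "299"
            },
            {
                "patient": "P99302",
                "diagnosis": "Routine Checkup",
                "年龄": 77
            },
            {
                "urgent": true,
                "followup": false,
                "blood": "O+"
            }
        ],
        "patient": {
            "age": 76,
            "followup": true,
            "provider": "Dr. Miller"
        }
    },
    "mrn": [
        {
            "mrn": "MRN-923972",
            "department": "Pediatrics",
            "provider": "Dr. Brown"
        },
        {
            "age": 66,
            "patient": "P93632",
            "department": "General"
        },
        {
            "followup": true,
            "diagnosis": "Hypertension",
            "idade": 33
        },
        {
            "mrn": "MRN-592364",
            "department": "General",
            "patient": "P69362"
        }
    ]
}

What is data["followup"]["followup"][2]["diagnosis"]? "Routine Checkup"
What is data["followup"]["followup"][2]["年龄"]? 77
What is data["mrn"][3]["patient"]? "P69362"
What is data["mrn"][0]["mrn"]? "MRN-923972"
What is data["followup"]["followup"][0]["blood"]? "A+"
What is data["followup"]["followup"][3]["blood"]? "O+"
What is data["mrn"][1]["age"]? 66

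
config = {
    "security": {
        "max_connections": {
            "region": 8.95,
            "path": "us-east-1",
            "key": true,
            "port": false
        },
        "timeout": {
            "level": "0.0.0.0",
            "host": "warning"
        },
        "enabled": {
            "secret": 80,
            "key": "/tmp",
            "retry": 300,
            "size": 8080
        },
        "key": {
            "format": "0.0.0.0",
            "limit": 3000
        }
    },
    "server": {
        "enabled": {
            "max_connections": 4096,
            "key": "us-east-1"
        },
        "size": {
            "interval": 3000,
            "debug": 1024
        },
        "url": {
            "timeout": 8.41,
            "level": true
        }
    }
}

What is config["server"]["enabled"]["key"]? "us-east-1"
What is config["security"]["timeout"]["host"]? "warning"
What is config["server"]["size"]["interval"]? 3000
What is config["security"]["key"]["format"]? "0.0.0.0"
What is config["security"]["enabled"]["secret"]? 80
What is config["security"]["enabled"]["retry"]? 300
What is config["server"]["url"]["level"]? True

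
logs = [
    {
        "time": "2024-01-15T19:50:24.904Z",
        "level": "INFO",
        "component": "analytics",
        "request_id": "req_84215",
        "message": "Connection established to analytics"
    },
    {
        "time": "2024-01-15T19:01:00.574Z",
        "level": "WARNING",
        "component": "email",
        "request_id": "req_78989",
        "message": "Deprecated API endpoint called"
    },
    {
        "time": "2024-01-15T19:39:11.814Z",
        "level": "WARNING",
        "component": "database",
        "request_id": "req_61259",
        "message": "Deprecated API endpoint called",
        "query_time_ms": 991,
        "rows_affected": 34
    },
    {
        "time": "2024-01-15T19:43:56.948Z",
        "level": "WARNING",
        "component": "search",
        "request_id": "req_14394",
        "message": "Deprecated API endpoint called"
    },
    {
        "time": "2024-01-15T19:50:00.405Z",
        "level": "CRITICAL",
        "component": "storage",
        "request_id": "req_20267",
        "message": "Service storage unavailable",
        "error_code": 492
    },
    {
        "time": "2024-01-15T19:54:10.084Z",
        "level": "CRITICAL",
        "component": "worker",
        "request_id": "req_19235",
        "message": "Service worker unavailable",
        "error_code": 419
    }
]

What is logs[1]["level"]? "WARNING"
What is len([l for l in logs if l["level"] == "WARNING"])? 3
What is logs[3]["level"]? "WARNING"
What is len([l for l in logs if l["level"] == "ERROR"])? 0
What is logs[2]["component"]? "database"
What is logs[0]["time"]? "2024-01-15T19:50:24.904Z"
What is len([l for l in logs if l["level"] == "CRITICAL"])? 2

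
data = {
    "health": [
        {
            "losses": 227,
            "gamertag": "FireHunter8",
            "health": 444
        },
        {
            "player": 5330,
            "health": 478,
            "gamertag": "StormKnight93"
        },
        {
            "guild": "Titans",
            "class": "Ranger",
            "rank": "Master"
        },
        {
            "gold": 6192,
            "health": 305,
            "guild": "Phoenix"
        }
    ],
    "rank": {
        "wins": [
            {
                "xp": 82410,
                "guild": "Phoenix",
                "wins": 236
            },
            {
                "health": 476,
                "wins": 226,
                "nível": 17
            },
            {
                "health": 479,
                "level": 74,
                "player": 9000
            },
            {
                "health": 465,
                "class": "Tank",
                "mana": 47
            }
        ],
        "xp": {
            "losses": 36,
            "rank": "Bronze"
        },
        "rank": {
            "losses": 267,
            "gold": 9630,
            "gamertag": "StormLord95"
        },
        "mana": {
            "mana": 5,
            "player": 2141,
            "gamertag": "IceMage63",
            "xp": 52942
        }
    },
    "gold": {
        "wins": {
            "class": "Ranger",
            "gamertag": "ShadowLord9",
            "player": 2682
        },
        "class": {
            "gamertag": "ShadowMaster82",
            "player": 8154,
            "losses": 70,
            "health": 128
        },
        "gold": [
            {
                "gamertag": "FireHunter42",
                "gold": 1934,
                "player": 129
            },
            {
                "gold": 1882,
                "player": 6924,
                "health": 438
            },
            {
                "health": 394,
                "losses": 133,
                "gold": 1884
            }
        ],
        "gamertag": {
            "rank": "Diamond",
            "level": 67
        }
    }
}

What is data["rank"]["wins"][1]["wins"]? 226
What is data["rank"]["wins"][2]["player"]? 9000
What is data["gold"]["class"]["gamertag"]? "ShadowMaster82"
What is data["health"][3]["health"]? 305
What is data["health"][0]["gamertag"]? "FireHunter8"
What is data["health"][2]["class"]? "Ranger"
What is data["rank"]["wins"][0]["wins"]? 236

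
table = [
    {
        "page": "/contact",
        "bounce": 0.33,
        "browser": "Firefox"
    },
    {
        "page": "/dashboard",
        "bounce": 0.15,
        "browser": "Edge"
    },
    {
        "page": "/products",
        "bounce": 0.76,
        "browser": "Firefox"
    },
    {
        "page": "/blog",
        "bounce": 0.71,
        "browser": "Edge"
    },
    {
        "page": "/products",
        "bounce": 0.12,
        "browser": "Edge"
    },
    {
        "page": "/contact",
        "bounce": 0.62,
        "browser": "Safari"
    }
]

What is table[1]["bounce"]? 0.15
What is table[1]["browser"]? "Edge"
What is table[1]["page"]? "/dashboard"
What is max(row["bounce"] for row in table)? 0.76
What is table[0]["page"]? "/contact"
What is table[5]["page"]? "/contact"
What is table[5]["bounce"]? 0.62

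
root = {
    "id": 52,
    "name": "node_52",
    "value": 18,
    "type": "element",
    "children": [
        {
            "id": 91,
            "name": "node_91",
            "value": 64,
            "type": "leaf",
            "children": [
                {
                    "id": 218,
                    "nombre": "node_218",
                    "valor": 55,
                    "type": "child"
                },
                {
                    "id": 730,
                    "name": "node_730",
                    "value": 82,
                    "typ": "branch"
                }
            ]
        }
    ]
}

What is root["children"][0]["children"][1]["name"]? "node_730"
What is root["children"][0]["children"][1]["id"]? 730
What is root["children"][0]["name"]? "node_91"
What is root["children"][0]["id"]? 91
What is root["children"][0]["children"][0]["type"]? "child"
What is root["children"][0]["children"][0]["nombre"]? "node_218"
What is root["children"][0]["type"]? "leaf"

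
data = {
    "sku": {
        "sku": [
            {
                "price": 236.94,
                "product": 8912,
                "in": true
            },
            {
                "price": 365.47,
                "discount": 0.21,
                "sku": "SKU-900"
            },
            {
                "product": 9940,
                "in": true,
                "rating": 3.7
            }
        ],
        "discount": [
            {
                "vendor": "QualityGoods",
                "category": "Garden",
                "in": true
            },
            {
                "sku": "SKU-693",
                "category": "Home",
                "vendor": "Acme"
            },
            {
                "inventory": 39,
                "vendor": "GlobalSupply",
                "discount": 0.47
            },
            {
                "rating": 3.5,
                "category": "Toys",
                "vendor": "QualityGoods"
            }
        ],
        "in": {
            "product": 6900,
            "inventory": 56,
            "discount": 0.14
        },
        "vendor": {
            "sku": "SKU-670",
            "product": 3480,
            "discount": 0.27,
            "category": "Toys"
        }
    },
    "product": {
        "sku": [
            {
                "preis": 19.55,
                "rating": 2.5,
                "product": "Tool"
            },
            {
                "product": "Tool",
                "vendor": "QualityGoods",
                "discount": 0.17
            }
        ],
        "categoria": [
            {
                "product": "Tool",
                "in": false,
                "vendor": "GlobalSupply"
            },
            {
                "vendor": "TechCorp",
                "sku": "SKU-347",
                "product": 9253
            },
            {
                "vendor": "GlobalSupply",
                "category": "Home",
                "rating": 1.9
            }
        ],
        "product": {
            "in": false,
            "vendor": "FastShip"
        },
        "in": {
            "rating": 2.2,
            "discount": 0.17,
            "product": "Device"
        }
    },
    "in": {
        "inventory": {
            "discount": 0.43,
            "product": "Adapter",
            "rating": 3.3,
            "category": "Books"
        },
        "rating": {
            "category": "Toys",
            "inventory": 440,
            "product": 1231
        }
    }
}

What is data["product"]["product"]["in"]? False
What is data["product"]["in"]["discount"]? 0.17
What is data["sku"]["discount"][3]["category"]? "Toys"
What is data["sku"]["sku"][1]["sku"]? "SKU-900"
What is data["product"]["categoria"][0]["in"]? False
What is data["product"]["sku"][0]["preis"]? 19.55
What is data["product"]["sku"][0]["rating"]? 2.5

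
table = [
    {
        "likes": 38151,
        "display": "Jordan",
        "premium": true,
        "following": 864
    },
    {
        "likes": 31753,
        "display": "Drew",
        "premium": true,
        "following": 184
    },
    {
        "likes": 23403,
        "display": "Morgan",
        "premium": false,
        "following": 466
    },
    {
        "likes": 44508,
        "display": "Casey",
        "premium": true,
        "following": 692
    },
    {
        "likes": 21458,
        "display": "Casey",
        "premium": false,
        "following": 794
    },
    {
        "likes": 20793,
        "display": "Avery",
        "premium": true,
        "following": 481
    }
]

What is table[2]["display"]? "Morgan"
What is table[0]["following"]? 864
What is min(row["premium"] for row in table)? False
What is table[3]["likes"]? 44508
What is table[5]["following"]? 481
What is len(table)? 6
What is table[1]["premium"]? True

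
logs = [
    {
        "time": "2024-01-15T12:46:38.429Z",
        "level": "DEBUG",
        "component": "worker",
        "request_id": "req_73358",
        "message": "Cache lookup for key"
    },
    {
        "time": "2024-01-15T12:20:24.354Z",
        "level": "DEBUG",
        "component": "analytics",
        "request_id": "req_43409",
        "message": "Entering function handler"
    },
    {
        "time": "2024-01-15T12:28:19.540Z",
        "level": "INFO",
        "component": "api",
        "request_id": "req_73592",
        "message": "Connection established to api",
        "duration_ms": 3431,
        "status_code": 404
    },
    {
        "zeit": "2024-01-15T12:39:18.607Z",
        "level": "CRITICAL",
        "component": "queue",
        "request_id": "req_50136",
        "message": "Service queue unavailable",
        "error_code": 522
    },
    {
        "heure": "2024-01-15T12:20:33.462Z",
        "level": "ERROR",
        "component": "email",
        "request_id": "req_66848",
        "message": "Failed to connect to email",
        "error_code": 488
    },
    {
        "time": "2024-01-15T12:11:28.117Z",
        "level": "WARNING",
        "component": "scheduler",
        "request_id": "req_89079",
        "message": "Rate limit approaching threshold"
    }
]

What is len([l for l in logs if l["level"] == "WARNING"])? 1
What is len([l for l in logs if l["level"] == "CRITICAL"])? 1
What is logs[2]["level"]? "INFO"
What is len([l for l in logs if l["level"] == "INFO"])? 1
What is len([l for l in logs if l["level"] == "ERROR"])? 1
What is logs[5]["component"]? "scheduler"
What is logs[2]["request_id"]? "req_73592"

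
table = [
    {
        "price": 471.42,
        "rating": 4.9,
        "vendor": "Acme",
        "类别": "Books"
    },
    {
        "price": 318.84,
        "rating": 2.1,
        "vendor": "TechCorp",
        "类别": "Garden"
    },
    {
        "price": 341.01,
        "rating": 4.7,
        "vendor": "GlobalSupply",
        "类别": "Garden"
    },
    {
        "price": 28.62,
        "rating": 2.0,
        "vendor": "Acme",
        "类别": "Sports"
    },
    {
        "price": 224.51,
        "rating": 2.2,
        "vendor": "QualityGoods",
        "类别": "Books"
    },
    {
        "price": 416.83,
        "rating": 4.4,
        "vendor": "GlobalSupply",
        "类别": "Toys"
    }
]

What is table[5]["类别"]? "Toys"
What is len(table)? 6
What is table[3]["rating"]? 2.0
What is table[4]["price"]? 224.51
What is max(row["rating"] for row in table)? 4.9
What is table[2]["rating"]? 4.7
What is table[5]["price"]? 416.83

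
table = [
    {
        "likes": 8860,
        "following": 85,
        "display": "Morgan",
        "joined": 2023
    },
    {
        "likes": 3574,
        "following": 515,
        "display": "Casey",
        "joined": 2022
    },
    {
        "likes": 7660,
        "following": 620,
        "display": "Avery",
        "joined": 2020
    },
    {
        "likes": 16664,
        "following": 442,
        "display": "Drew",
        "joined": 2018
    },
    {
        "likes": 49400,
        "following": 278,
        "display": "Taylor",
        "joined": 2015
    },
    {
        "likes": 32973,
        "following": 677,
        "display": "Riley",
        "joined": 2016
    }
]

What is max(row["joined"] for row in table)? 2023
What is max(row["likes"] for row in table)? 49400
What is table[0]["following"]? 85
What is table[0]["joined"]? 2023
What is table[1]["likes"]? 3574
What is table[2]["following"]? 620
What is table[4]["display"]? "Taylor"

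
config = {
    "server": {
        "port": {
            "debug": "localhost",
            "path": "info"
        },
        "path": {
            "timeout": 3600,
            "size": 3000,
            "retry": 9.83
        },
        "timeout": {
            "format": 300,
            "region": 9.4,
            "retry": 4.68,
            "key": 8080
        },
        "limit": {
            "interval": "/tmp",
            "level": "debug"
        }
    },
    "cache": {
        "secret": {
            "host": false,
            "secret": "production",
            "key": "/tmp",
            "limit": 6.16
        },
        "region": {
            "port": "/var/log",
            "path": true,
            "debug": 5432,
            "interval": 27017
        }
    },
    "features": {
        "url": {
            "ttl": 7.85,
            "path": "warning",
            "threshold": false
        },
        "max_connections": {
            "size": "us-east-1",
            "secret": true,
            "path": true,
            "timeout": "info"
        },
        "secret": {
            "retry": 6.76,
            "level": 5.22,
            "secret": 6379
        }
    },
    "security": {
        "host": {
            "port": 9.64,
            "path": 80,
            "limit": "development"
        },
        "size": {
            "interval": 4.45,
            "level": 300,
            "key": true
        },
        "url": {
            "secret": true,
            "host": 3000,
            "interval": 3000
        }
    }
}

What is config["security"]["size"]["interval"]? 4.45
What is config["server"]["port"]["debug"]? "localhost"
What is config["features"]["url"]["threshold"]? False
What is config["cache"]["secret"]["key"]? "/tmp"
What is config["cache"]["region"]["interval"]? 27017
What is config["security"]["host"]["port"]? 9.64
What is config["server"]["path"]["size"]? 3000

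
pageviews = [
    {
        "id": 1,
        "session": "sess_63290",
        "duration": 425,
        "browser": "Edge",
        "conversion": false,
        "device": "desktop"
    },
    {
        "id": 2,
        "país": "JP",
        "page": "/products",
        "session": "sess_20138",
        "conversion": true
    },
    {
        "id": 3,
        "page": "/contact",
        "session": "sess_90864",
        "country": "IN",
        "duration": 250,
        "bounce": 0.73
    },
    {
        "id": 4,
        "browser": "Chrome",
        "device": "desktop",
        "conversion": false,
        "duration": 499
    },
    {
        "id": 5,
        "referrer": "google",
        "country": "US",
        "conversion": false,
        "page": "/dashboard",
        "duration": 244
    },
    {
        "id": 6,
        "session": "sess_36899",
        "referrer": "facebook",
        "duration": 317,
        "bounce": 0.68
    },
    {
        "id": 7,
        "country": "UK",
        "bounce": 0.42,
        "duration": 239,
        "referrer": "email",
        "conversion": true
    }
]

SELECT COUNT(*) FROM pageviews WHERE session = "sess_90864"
1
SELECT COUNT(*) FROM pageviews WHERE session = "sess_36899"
1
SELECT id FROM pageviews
[1, 2, 3, 4, 5, 6, 7]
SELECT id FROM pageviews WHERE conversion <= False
[1, 4, 5]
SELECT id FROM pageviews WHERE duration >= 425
[1, 4]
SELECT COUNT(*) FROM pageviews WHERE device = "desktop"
2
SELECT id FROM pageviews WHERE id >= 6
[6, 7]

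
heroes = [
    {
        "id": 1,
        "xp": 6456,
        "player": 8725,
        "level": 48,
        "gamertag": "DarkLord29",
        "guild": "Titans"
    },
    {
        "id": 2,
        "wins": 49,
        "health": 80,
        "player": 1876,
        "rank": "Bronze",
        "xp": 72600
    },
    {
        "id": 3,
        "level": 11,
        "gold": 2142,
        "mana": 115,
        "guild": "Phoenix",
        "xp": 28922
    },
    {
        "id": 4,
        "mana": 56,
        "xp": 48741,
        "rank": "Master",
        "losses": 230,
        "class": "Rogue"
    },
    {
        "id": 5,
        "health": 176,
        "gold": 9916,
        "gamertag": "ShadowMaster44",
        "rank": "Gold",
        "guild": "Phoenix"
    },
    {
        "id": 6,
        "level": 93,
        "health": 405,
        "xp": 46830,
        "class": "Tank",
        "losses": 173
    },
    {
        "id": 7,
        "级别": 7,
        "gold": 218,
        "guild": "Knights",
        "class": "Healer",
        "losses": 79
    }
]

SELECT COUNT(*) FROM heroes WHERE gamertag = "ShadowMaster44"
1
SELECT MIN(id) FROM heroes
1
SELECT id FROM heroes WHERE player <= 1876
[2]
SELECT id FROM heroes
[1, 2, 3, 4, 5, 6, 7]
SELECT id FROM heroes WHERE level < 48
[3]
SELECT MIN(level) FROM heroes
11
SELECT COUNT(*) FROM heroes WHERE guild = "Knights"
1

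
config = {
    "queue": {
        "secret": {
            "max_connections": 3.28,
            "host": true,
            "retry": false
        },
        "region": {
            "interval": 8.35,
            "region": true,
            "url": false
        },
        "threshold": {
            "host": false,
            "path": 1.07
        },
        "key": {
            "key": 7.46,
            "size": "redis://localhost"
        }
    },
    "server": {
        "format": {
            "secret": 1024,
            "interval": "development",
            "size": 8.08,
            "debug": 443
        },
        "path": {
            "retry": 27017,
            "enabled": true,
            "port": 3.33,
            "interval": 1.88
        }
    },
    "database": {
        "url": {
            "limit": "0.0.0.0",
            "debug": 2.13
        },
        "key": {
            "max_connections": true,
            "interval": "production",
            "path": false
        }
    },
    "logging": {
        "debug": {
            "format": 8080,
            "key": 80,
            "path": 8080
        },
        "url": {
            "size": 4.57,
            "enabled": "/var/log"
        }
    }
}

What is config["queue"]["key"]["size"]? "redis://localhost"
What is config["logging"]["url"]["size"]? 4.57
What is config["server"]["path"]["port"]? 3.33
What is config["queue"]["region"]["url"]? False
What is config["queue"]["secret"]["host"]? True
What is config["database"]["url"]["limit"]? "0.0.0.0"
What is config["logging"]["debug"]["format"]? 8080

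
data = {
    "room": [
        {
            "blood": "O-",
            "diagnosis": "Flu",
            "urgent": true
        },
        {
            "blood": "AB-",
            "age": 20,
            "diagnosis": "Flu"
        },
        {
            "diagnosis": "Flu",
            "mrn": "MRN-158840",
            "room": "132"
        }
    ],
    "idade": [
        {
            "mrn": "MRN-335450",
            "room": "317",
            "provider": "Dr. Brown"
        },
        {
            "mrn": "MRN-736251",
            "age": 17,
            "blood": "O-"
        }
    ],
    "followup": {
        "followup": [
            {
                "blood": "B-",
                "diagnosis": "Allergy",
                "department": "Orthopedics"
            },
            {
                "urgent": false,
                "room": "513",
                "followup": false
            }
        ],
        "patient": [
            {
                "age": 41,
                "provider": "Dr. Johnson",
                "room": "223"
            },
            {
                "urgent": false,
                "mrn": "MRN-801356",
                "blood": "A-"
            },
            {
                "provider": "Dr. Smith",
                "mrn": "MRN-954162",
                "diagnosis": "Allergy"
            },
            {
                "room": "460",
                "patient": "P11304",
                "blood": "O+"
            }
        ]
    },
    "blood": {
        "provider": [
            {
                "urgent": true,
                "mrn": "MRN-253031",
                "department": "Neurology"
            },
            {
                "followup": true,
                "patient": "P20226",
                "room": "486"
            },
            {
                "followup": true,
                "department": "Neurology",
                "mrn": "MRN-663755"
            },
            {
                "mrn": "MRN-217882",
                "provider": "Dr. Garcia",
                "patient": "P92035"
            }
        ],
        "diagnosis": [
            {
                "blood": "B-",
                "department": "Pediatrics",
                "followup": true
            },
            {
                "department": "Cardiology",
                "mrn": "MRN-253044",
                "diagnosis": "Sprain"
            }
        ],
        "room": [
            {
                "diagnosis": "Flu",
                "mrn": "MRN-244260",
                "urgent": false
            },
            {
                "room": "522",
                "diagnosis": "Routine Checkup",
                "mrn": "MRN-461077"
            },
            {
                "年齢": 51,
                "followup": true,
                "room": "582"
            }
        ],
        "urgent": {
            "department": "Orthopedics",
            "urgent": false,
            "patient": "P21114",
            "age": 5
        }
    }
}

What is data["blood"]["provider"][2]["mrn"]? "MRN-663755"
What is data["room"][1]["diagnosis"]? "Flu"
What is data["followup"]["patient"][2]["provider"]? "Dr. Smith"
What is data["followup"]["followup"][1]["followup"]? False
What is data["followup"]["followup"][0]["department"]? "Orthopedics"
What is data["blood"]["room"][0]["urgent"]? False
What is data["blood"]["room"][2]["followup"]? True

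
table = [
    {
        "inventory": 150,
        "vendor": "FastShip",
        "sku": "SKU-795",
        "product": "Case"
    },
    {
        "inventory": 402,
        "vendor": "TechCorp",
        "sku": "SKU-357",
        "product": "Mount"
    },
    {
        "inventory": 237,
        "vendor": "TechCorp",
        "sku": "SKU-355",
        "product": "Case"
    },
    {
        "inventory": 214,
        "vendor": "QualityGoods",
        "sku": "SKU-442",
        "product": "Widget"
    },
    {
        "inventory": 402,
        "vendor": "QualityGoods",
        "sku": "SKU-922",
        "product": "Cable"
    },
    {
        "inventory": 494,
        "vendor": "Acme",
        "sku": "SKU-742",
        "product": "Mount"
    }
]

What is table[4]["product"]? "Cable"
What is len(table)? 6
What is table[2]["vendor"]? "TechCorp"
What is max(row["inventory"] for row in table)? 494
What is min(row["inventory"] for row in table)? 150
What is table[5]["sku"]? "SKU-742"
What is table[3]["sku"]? "SKU-442"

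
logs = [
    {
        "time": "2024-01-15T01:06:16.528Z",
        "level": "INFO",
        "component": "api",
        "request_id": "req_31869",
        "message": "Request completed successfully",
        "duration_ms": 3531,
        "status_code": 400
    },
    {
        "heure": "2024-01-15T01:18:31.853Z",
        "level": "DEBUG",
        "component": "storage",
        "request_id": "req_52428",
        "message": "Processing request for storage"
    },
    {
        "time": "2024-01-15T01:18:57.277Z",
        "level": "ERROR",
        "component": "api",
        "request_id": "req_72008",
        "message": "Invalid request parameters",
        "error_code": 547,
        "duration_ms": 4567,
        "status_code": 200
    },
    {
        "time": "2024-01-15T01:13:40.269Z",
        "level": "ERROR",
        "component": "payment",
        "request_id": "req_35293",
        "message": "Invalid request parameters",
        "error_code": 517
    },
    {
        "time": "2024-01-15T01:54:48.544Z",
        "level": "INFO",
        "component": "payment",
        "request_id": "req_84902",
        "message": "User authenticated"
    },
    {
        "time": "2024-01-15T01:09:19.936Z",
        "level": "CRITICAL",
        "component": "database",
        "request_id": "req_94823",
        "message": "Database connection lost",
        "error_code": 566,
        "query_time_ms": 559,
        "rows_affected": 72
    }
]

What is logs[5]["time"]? "2024-01-15T01:09:19.936Z"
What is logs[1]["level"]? "DEBUG"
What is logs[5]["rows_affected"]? 72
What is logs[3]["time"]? "2024-01-15T01:13:40.269Z"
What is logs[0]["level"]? "INFO"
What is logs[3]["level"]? "ERROR"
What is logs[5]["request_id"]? "req_94823"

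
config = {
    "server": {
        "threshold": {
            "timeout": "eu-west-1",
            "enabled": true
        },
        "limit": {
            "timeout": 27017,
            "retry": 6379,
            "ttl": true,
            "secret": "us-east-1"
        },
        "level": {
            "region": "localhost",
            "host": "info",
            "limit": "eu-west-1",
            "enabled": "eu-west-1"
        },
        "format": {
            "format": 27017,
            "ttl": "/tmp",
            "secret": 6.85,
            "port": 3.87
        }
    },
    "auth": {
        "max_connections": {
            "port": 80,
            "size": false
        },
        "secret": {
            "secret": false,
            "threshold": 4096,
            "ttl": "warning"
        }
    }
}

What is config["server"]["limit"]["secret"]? "us-east-1"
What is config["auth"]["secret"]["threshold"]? 4096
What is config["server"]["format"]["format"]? 27017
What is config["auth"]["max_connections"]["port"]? 80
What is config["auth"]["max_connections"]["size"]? False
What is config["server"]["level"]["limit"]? "eu-west-1"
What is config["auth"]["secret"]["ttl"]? "warning"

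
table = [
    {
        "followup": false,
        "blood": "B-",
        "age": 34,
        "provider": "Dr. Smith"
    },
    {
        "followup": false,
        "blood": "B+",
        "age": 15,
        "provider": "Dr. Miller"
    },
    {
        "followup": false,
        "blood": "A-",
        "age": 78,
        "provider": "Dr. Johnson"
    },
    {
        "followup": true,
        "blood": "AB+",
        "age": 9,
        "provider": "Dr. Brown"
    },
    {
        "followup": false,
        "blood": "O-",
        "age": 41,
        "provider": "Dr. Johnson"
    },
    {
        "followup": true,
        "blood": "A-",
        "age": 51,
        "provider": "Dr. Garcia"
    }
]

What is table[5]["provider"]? "Dr. Garcia"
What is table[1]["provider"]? "Dr. Miller"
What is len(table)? 6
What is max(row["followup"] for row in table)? True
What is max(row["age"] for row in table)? 78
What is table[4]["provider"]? "Dr. Johnson"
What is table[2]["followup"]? False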